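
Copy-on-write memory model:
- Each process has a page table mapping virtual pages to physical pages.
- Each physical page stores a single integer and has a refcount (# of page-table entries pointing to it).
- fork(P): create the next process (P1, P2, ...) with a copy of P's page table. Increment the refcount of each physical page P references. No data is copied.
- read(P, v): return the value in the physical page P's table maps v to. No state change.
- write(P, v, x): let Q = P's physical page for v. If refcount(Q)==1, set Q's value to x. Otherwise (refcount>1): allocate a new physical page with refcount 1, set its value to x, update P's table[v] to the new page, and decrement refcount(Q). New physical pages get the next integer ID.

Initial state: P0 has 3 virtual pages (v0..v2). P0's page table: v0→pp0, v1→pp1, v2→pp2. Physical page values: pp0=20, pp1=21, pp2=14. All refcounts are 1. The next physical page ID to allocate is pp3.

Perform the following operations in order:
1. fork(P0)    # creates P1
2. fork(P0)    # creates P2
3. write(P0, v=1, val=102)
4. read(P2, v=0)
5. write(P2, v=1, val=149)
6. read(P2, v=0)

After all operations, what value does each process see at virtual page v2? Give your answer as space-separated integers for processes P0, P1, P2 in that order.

Op 1: fork(P0) -> P1. 3 ppages; refcounts: pp0:2 pp1:2 pp2:2
Op 2: fork(P0) -> P2. 3 ppages; refcounts: pp0:3 pp1:3 pp2:3
Op 3: write(P0, v1, 102). refcount(pp1)=3>1 -> COPY to pp3. 4 ppages; refcounts: pp0:3 pp1:2 pp2:3 pp3:1
Op 4: read(P2, v0) -> 20. No state change.
Op 5: write(P2, v1, 149). refcount(pp1)=2>1 -> COPY to pp4. 5 ppages; refcounts: pp0:3 pp1:1 pp2:3 pp3:1 pp4:1
Op 6: read(P2, v0) -> 20. No state change.
P0: v2 -> pp2 = 14
P1: v2 -> pp2 = 14
P2: v2 -> pp2 = 14

Answer: 14 14 14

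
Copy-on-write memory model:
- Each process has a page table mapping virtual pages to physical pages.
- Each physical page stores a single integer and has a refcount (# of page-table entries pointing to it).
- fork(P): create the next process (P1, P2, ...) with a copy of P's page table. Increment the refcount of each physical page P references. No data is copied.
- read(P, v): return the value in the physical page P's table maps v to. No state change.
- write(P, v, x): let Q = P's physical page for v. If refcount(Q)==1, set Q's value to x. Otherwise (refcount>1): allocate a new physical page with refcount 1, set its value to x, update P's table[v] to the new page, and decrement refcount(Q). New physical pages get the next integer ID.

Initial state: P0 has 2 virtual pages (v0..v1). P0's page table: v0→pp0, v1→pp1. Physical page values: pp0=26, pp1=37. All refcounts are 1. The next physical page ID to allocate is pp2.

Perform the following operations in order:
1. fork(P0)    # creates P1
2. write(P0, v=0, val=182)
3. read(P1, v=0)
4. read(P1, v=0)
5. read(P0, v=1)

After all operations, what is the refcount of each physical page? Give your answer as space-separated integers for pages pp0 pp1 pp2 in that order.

Answer: 1 2 1

Derivation:
Op 1: fork(P0) -> P1. 2 ppages; refcounts: pp0:2 pp1:2
Op 2: write(P0, v0, 182). refcount(pp0)=2>1 -> COPY to pp2. 3 ppages; refcounts: pp0:1 pp1:2 pp2:1
Op 3: read(P1, v0) -> 26. No state change.
Op 4: read(P1, v0) -> 26. No state change.
Op 5: read(P0, v1) -> 37. No state change.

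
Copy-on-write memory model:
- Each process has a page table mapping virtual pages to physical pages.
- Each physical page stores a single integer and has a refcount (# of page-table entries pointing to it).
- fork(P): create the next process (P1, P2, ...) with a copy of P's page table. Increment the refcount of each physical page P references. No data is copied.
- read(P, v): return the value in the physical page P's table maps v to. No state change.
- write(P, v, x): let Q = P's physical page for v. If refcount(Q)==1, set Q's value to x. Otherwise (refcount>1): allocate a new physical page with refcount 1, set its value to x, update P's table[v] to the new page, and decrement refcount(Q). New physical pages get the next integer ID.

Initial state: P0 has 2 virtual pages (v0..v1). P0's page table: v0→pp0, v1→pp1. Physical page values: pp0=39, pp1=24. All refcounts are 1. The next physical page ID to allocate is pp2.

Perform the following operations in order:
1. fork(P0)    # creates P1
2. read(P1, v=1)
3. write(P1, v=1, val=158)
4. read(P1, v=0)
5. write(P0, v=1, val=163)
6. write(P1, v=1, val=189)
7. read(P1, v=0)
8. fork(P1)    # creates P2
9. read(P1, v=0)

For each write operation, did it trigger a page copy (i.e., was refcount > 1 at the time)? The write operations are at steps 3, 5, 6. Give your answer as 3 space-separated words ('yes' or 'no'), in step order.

Op 1: fork(P0) -> P1. 2 ppages; refcounts: pp0:2 pp1:2
Op 2: read(P1, v1) -> 24. No state change.
Op 3: write(P1, v1, 158). refcount(pp1)=2>1 -> COPY to pp2. 3 ppages; refcounts: pp0:2 pp1:1 pp2:1
Op 4: read(P1, v0) -> 39. No state change.
Op 5: write(P0, v1, 163). refcount(pp1)=1 -> write in place. 3 ppages; refcounts: pp0:2 pp1:1 pp2:1
Op 6: write(P1, v1, 189). refcount(pp2)=1 -> write in place. 3 ppages; refcounts: pp0:2 pp1:1 pp2:1
Op 7: read(P1, v0) -> 39. No state change.
Op 8: fork(P1) -> P2. 3 ppages; refcounts: pp0:3 pp1:1 pp2:2
Op 9: read(P1, v0) -> 39. No state change.

yes no no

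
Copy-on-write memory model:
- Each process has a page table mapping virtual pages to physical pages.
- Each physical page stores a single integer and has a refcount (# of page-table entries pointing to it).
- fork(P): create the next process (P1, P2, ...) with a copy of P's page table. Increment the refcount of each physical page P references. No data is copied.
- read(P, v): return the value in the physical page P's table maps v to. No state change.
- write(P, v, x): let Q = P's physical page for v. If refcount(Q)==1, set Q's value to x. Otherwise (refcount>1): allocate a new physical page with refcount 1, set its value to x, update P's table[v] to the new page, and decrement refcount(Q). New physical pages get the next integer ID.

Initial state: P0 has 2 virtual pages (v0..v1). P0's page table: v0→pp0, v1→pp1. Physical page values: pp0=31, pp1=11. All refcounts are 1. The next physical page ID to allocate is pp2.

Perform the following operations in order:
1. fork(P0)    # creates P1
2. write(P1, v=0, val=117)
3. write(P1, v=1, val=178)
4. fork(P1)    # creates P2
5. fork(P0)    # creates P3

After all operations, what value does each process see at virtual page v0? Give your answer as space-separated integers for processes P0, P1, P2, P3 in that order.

Answer: 31 117 117 31

Derivation:
Op 1: fork(P0) -> P1. 2 ppages; refcounts: pp0:2 pp1:2
Op 2: write(P1, v0, 117). refcount(pp0)=2>1 -> COPY to pp2. 3 ppages; refcounts: pp0:1 pp1:2 pp2:1
Op 3: write(P1, v1, 178). refcount(pp1)=2>1 -> COPY to pp3. 4 ppages; refcounts: pp0:1 pp1:1 pp2:1 pp3:1
Op 4: fork(P1) -> P2. 4 ppages; refcounts: pp0:1 pp1:1 pp2:2 pp3:2
Op 5: fork(P0) -> P3. 4 ppages; refcounts: pp0:2 pp1:2 pp2:2 pp3:2
P0: v0 -> pp0 = 31
P1: v0 -> pp2 = 117
P2: v0 -> pp2 = 117
P3: v0 -> pp0 = 31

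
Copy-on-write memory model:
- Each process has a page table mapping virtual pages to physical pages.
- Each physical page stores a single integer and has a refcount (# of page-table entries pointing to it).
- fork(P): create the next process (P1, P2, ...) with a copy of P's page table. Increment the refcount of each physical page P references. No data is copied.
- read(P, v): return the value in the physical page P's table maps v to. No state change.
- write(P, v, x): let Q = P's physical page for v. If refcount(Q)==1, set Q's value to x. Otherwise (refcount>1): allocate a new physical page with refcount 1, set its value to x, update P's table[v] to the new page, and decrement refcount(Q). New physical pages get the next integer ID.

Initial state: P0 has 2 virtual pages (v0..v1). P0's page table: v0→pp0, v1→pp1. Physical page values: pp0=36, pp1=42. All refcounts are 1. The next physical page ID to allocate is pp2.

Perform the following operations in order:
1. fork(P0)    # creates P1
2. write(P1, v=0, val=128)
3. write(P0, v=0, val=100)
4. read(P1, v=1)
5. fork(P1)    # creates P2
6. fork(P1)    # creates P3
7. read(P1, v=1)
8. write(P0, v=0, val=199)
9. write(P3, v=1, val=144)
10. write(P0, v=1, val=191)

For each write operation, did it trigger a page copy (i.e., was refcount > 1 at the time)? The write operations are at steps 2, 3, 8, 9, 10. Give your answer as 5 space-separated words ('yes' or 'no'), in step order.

Op 1: fork(P0) -> P1. 2 ppages; refcounts: pp0:2 pp1:2
Op 2: write(P1, v0, 128). refcount(pp0)=2>1 -> COPY to pp2. 3 ppages; refcounts: pp0:1 pp1:2 pp2:1
Op 3: write(P0, v0, 100). refcount(pp0)=1 -> write in place. 3 ppages; refcounts: pp0:1 pp1:2 pp2:1
Op 4: read(P1, v1) -> 42. No state change.
Op 5: fork(P1) -> P2. 3 ppages; refcounts: pp0:1 pp1:3 pp2:2
Op 6: fork(P1) -> P3. 3 ppages; refcounts: pp0:1 pp1:4 pp2:3
Op 7: read(P1, v1) -> 42. No state change.
Op 8: write(P0, v0, 199). refcount(pp0)=1 -> write in place. 3 ppages; refcounts: pp0:1 pp1:4 pp2:3
Op 9: write(P3, v1, 144). refcount(pp1)=4>1 -> COPY to pp3. 4 ppages; refcounts: pp0:1 pp1:3 pp2:3 pp3:1
Op 10: write(P0, v1, 191). refcount(pp1)=3>1 -> COPY to pp4. 5 ppages; refcounts: pp0:1 pp1:2 pp2:3 pp3:1 pp4:1

yes no no yes yes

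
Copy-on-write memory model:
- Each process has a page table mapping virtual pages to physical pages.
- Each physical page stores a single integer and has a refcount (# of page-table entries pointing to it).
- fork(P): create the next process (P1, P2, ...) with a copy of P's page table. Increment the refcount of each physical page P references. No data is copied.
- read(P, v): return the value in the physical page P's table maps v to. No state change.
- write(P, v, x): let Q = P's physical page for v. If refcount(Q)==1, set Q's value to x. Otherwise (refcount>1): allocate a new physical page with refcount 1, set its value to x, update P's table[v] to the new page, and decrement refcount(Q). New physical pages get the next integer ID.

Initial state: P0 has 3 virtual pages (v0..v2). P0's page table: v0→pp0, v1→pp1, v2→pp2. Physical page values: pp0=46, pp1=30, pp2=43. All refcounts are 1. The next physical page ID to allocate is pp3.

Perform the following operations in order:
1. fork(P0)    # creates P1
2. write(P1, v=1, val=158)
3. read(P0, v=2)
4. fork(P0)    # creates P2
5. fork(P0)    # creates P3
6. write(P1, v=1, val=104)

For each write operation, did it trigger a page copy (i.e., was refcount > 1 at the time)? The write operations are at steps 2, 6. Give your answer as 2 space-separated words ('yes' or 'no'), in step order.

Op 1: fork(P0) -> P1. 3 ppages; refcounts: pp0:2 pp1:2 pp2:2
Op 2: write(P1, v1, 158). refcount(pp1)=2>1 -> COPY to pp3. 4 ppages; refcounts: pp0:2 pp1:1 pp2:2 pp3:1
Op 3: read(P0, v2) -> 43. No state change.
Op 4: fork(P0) -> P2. 4 ppages; refcounts: pp0:3 pp1:2 pp2:3 pp3:1
Op 5: fork(P0) -> P3. 4 ppages; refcounts: pp0:4 pp1:3 pp2:4 pp3:1
Op 6: write(P1, v1, 104). refcount(pp3)=1 -> write in place. 4 ppages; refcounts: pp0:4 pp1:3 pp2:4 pp3:1

yes no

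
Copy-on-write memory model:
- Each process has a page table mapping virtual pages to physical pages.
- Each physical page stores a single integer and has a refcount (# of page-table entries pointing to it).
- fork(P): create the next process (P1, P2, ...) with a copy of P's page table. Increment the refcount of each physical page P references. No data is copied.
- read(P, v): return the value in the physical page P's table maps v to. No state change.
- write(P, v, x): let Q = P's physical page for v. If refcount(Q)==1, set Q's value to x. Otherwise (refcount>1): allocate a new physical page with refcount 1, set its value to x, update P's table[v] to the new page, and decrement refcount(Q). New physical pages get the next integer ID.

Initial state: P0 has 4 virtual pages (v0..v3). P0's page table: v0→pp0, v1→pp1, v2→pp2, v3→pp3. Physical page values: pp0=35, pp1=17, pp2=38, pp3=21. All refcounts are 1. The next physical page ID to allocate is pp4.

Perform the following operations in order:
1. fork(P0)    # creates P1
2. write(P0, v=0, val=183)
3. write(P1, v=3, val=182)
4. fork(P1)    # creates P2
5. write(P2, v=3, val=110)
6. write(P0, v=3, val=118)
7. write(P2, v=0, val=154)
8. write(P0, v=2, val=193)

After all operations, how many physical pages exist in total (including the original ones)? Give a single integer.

Answer: 9

Derivation:
Op 1: fork(P0) -> P1. 4 ppages; refcounts: pp0:2 pp1:2 pp2:2 pp3:2
Op 2: write(P0, v0, 183). refcount(pp0)=2>1 -> COPY to pp4. 5 ppages; refcounts: pp0:1 pp1:2 pp2:2 pp3:2 pp4:1
Op 3: write(P1, v3, 182). refcount(pp3)=2>1 -> COPY to pp5. 6 ppages; refcounts: pp0:1 pp1:2 pp2:2 pp3:1 pp4:1 pp5:1
Op 4: fork(P1) -> P2. 6 ppages; refcounts: pp0:2 pp1:3 pp2:3 pp3:1 pp4:1 pp5:2
Op 5: write(P2, v3, 110). refcount(pp5)=2>1 -> COPY to pp6. 7 ppages; refcounts: pp0:2 pp1:3 pp2:3 pp3:1 pp4:1 pp5:1 pp6:1
Op 6: write(P0, v3, 118). refcount(pp3)=1 -> write in place. 7 ppages; refcounts: pp0:2 pp1:3 pp2:3 pp3:1 pp4:1 pp5:1 pp6:1
Op 7: write(P2, v0, 154). refcount(pp0)=2>1 -> COPY to pp7. 8 ppages; refcounts: pp0:1 pp1:3 pp2:3 pp3:1 pp4:1 pp5:1 pp6:1 pp7:1
Op 8: write(P0, v2, 193). refcount(pp2)=3>1 -> COPY to pp8. 9 ppages; refcounts: pp0:1 pp1:3 pp2:2 pp3:1 pp4:1 pp5:1 pp6:1 pp7:1 pp8:1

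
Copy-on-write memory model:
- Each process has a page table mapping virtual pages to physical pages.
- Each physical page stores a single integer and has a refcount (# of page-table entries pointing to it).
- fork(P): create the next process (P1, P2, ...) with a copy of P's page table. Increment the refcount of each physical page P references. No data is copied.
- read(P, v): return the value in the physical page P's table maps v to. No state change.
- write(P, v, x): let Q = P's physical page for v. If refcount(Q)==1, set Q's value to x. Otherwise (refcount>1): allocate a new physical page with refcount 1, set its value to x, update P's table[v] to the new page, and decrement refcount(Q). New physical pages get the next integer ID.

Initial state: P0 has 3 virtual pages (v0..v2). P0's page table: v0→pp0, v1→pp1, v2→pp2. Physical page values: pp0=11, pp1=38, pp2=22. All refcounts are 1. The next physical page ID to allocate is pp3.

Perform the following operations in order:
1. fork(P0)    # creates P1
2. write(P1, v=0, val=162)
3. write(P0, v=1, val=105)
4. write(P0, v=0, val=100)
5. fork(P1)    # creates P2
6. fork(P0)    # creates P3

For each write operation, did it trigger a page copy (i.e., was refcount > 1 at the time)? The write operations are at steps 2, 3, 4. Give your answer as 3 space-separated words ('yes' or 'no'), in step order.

Op 1: fork(P0) -> P1. 3 ppages; refcounts: pp0:2 pp1:2 pp2:2
Op 2: write(P1, v0, 162). refcount(pp0)=2>1 -> COPY to pp3. 4 ppages; refcounts: pp0:1 pp1:2 pp2:2 pp3:1
Op 3: write(P0, v1, 105). refcount(pp1)=2>1 -> COPY to pp4. 5 ppages; refcounts: pp0:1 pp1:1 pp2:2 pp3:1 pp4:1
Op 4: write(P0, v0, 100). refcount(pp0)=1 -> write in place. 5 ppages; refcounts: pp0:1 pp1:1 pp2:2 pp3:1 pp4:1
Op 5: fork(P1) -> P2. 5 ppages; refcounts: pp0:1 pp1:2 pp2:3 pp3:2 pp4:1
Op 6: fork(P0) -> P3. 5 ppages; refcounts: pp0:2 pp1:2 pp2:4 pp3:2 pp4:2

yes yes no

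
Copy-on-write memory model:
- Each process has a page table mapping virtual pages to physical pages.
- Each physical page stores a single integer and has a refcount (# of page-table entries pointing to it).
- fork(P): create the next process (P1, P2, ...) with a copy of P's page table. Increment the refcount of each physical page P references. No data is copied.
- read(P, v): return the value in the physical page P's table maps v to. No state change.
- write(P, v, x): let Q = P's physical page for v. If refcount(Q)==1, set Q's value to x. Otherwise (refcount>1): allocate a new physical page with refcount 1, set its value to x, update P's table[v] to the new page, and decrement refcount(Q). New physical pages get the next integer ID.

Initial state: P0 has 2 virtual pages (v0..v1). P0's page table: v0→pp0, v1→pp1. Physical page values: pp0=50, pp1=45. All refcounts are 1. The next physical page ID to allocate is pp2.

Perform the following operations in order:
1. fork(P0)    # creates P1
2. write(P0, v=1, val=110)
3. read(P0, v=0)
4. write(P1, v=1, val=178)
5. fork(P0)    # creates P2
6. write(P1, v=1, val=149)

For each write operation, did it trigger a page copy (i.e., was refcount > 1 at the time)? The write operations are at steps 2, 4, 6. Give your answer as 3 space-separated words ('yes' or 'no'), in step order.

Op 1: fork(P0) -> P1. 2 ppages; refcounts: pp0:2 pp1:2
Op 2: write(P0, v1, 110). refcount(pp1)=2>1 -> COPY to pp2. 3 ppages; refcounts: pp0:2 pp1:1 pp2:1
Op 3: read(P0, v0) -> 50. No state change.
Op 4: write(P1, v1, 178). refcount(pp1)=1 -> write in place. 3 ppages; refcounts: pp0:2 pp1:1 pp2:1
Op 5: fork(P0) -> P2. 3 ppages; refcounts: pp0:3 pp1:1 pp2:2
Op 6: write(P1, v1, 149). refcount(pp1)=1 -> write in place. 3 ppages; refcounts: pp0:3 pp1:1 pp2:2

yes no no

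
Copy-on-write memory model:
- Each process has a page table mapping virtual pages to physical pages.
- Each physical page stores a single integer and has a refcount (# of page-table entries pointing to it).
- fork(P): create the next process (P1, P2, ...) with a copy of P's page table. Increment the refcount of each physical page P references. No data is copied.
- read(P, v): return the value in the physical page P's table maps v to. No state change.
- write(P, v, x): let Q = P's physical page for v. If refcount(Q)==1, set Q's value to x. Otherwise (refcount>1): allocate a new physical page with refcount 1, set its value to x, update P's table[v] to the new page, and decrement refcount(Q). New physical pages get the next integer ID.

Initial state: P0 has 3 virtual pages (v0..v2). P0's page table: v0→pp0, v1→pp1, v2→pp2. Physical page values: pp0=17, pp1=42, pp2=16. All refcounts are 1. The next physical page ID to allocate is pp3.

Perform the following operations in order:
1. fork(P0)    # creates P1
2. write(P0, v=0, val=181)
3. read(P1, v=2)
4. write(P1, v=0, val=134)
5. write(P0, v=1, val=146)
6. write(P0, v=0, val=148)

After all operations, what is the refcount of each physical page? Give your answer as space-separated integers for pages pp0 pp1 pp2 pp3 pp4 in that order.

Op 1: fork(P0) -> P1. 3 ppages; refcounts: pp0:2 pp1:2 pp2:2
Op 2: write(P0, v0, 181). refcount(pp0)=2>1 -> COPY to pp3. 4 ppages; refcounts: pp0:1 pp1:2 pp2:2 pp3:1
Op 3: read(P1, v2) -> 16. No state change.
Op 4: write(P1, v0, 134). refcount(pp0)=1 -> write in place. 4 ppages; refcounts: pp0:1 pp1:2 pp2:2 pp3:1
Op 5: write(P0, v1, 146). refcount(pp1)=2>1 -> COPY to pp4. 5 ppages; refcounts: pp0:1 pp1:1 pp2:2 pp3:1 pp4:1
Op 6: write(P0, v0, 148). refcount(pp3)=1 -> write in place. 5 ppages; refcounts: pp0:1 pp1:1 pp2:2 pp3:1 pp4:1

Answer: 1 1 2 1 1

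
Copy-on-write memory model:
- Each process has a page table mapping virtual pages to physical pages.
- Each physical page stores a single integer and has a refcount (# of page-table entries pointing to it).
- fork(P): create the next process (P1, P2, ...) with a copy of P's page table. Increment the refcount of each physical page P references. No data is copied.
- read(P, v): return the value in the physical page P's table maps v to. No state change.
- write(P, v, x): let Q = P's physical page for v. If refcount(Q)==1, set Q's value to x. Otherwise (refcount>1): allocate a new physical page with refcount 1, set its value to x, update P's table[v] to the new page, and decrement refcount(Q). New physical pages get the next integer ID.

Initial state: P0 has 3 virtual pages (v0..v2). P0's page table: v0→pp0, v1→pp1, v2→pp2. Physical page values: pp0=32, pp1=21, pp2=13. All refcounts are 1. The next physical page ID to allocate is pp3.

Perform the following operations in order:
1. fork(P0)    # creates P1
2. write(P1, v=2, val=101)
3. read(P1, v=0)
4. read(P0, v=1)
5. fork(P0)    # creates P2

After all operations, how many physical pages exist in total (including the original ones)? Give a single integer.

Op 1: fork(P0) -> P1. 3 ppages; refcounts: pp0:2 pp1:2 pp2:2
Op 2: write(P1, v2, 101). refcount(pp2)=2>1 -> COPY to pp3. 4 ppages; refcounts: pp0:2 pp1:2 pp2:1 pp3:1
Op 3: read(P1, v0) -> 32. No state change.
Op 4: read(P0, v1) -> 21. No state change.
Op 5: fork(P0) -> P2. 4 ppages; refcounts: pp0:3 pp1:3 pp2:2 pp3:1

Answer: 4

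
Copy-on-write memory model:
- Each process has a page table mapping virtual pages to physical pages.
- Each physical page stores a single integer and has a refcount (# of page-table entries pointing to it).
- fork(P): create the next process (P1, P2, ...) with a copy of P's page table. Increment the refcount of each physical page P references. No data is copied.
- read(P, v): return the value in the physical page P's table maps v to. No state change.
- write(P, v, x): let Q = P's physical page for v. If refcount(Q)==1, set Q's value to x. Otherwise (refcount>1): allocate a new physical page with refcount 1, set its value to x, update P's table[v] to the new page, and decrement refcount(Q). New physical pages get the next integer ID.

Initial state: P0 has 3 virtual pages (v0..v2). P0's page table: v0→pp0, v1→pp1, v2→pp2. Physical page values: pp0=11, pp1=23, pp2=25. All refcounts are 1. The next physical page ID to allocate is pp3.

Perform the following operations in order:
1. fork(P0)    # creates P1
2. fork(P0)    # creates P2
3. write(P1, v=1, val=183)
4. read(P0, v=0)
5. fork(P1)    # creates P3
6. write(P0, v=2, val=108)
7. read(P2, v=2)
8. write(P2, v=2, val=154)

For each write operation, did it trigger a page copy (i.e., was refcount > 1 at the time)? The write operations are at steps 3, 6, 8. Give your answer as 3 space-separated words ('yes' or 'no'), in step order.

Op 1: fork(P0) -> P1. 3 ppages; refcounts: pp0:2 pp1:2 pp2:2
Op 2: fork(P0) -> P2. 3 ppages; refcounts: pp0:3 pp1:3 pp2:3
Op 3: write(P1, v1, 183). refcount(pp1)=3>1 -> COPY to pp3. 4 ppages; refcounts: pp0:3 pp1:2 pp2:3 pp3:1
Op 4: read(P0, v0) -> 11. No state change.
Op 5: fork(P1) -> P3. 4 ppages; refcounts: pp0:4 pp1:2 pp2:4 pp3:2
Op 6: write(P0, v2, 108). refcount(pp2)=4>1 -> COPY to pp4. 5 ppages; refcounts: pp0:4 pp1:2 pp2:3 pp3:2 pp4:1
Op 7: read(P2, v2) -> 25. No state change.
Op 8: write(P2, v2, 154). refcount(pp2)=3>1 -> COPY to pp5. 6 ppages; refcounts: pp0:4 pp1:2 pp2:2 pp3:2 pp4:1 pp5:1

yes yes yes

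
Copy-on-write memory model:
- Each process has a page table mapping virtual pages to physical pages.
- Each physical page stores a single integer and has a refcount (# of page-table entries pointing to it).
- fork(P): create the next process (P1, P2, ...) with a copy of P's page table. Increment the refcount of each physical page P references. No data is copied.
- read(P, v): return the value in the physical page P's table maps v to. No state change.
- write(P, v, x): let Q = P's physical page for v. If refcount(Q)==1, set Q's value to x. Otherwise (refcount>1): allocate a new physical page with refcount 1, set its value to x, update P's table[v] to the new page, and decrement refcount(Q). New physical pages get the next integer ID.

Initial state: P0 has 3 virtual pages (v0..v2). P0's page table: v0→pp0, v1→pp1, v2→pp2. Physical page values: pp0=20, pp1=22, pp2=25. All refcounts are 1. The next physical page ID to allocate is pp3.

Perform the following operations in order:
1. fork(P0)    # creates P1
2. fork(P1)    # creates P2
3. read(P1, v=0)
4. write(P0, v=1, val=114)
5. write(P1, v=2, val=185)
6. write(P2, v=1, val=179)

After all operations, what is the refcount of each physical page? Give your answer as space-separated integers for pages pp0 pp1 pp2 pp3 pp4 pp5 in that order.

Answer: 3 1 2 1 1 1

Derivation:
Op 1: fork(P0) -> P1. 3 ppages; refcounts: pp0:2 pp1:2 pp2:2
Op 2: fork(P1) -> P2. 3 ppages; refcounts: pp0:3 pp1:3 pp2:3
Op 3: read(P1, v0) -> 20. No state change.
Op 4: write(P0, v1, 114). refcount(pp1)=3>1 -> COPY to pp3. 4 ppages; refcounts: pp0:3 pp1:2 pp2:3 pp3:1
Op 5: write(P1, v2, 185). refcount(pp2)=3>1 -> COPY to pp4. 5 ppages; refcounts: pp0:3 pp1:2 pp2:2 pp3:1 pp4:1
Op 6: write(P2, v1, 179). refcount(pp1)=2>1 -> COPY to pp5. 6 ppages; refcounts: pp0:3 pp1:1 pp2:2 pp3:1 pp4:1 pp5:1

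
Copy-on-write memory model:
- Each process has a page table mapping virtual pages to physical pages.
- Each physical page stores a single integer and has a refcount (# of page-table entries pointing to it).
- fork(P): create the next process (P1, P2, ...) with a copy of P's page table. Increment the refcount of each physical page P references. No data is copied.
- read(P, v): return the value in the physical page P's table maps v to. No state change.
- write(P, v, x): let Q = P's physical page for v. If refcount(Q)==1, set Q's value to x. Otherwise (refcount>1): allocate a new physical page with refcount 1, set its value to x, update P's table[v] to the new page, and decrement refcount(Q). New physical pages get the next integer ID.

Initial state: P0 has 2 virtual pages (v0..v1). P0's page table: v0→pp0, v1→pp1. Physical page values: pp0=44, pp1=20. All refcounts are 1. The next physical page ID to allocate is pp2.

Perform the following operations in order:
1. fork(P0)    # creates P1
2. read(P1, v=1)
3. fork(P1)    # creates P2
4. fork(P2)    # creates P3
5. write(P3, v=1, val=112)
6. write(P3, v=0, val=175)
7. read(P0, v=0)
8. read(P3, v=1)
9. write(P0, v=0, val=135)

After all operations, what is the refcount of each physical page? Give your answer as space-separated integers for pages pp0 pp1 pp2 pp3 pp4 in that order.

Answer: 2 3 1 1 1

Derivation:
Op 1: fork(P0) -> P1. 2 ppages; refcounts: pp0:2 pp1:2
Op 2: read(P1, v1) -> 20. No state change.
Op 3: fork(P1) -> P2. 2 ppages; refcounts: pp0:3 pp1:3
Op 4: fork(P2) -> P3. 2 ppages; refcounts: pp0:4 pp1:4
Op 5: write(P3, v1, 112). refcount(pp1)=4>1 -> COPY to pp2. 3 ppages; refcounts: pp0:4 pp1:3 pp2:1
Op 6: write(P3, v0, 175). refcount(pp0)=4>1 -> COPY to pp3. 4 ppages; refcounts: pp0:3 pp1:3 pp2:1 pp3:1
Op 7: read(P0, v0) -> 44. No state change.
Op 8: read(P3, v1) -> 112. No state change.
Op 9: write(P0, v0, 135). refcount(pp0)=3>1 -> COPY to pp4. 5 ppages; refcounts: pp0:2 pp1:3 pp2:1 pp3:1 pp4:1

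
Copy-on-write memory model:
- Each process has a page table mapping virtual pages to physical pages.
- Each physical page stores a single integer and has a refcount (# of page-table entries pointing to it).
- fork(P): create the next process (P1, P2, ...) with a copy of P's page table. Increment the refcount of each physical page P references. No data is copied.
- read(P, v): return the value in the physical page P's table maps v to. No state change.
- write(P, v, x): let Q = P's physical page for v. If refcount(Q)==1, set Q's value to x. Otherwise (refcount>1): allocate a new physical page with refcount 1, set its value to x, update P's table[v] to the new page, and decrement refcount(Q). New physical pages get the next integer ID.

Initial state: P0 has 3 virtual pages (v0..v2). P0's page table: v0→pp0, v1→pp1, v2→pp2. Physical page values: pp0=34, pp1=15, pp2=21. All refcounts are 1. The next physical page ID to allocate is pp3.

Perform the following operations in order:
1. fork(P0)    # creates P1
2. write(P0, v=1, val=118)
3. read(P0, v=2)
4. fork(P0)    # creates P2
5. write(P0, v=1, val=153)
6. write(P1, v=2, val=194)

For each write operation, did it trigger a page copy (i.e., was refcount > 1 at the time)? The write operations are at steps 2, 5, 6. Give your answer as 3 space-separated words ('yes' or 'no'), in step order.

Op 1: fork(P0) -> P1. 3 ppages; refcounts: pp0:2 pp1:2 pp2:2
Op 2: write(P0, v1, 118). refcount(pp1)=2>1 -> COPY to pp3. 4 ppages; refcounts: pp0:2 pp1:1 pp2:2 pp3:1
Op 3: read(P0, v2) -> 21. No state change.
Op 4: fork(P0) -> P2. 4 ppages; refcounts: pp0:3 pp1:1 pp2:3 pp3:2
Op 5: write(P0, v1, 153). refcount(pp3)=2>1 -> COPY to pp4. 5 ppages; refcounts: pp0:3 pp1:1 pp2:3 pp3:1 pp4:1
Op 6: write(P1, v2, 194). refcount(pp2)=3>1 -> COPY to pp5. 6 ppages; refcounts: pp0:3 pp1:1 pp2:2 pp3:1 pp4:1 pp5:1

yes yes yes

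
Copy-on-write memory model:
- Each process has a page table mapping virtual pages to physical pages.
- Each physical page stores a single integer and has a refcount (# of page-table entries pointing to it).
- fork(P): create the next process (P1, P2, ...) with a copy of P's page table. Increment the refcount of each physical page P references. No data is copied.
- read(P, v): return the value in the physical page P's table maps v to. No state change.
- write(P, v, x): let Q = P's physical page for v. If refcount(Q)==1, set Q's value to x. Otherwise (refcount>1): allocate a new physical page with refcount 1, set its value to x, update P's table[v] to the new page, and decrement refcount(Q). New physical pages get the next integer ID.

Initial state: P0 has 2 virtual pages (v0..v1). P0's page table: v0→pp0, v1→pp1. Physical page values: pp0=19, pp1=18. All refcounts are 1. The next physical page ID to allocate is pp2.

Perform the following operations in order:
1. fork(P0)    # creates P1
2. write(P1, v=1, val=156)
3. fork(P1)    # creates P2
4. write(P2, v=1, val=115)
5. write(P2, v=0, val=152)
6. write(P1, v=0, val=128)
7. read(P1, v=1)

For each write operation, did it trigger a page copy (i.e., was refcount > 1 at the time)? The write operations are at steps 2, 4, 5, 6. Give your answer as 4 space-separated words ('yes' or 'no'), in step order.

Op 1: fork(P0) -> P1. 2 ppages; refcounts: pp0:2 pp1:2
Op 2: write(P1, v1, 156). refcount(pp1)=2>1 -> COPY to pp2. 3 ppages; refcounts: pp0:2 pp1:1 pp2:1
Op 3: fork(P1) -> P2. 3 ppages; refcounts: pp0:3 pp1:1 pp2:2
Op 4: write(P2, v1, 115). refcount(pp2)=2>1 -> COPY to pp3. 4 ppages; refcounts: pp0:3 pp1:1 pp2:1 pp3:1
Op 5: write(P2, v0, 152). refcount(pp0)=3>1 -> COPY to pp4. 5 ppages; refcounts: pp0:2 pp1:1 pp2:1 pp3:1 pp4:1
Op 6: write(P1, v0, 128). refcount(pp0)=2>1 -> COPY to pp5. 6 ppages; refcounts: pp0:1 pp1:1 pp2:1 pp3:1 pp4:1 pp5:1
Op 7: read(P1, v1) -> 156. No state change.

yes yes yes yes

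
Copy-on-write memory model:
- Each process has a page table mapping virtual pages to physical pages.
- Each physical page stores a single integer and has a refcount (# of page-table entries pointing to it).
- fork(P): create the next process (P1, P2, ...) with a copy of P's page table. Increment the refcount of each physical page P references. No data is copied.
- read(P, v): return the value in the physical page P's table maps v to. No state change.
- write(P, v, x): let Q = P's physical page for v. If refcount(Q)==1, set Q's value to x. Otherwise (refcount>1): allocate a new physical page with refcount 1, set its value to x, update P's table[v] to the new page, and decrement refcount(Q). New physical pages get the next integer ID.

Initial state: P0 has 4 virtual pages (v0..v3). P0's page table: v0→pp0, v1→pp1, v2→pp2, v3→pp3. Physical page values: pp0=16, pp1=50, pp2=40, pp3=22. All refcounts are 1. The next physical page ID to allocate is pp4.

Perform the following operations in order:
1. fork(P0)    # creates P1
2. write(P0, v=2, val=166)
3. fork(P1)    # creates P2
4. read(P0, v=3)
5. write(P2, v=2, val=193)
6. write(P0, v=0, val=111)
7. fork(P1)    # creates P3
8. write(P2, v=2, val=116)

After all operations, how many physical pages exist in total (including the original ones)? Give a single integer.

Op 1: fork(P0) -> P1. 4 ppages; refcounts: pp0:2 pp1:2 pp2:2 pp3:2
Op 2: write(P0, v2, 166). refcount(pp2)=2>1 -> COPY to pp4. 5 ppages; refcounts: pp0:2 pp1:2 pp2:1 pp3:2 pp4:1
Op 3: fork(P1) -> P2. 5 ppages; refcounts: pp0:3 pp1:3 pp2:2 pp3:3 pp4:1
Op 4: read(P0, v3) -> 22. No state change.
Op 5: write(P2, v2, 193). refcount(pp2)=2>1 -> COPY to pp5. 6 ppages; refcounts: pp0:3 pp1:3 pp2:1 pp3:3 pp4:1 pp5:1
Op 6: write(P0, v0, 111). refcount(pp0)=3>1 -> COPY to pp6. 7 ppages; refcounts: pp0:2 pp1:3 pp2:1 pp3:3 pp4:1 pp5:1 pp6:1
Op 7: fork(P1) -> P3. 7 ppages; refcounts: pp0:3 pp1:4 pp2:2 pp3:4 pp4:1 pp5:1 pp6:1
Op 8: write(P2, v2, 116). refcount(pp5)=1 -> write in place. 7 ppages; refcounts: pp0:3 pp1:4 pp2:2 pp3:4 pp4:1 pp5:1 pp6:1

Answer: 7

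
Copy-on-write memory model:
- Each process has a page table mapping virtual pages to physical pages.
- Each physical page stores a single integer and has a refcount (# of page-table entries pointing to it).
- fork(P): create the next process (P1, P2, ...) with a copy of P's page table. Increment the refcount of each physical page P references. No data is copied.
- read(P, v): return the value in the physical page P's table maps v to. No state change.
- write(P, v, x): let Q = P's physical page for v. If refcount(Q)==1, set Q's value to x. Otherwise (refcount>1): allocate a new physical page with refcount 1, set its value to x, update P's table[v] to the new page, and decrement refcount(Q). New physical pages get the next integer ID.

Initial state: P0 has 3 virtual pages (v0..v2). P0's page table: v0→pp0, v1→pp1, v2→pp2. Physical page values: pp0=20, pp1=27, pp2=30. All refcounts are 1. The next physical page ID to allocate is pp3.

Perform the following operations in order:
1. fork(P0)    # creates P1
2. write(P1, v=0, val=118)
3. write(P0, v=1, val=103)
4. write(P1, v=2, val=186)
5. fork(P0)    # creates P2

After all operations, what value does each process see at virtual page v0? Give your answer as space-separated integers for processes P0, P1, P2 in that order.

Op 1: fork(P0) -> P1. 3 ppages; refcounts: pp0:2 pp1:2 pp2:2
Op 2: write(P1, v0, 118). refcount(pp0)=2>1 -> COPY to pp3. 4 ppages; refcounts: pp0:1 pp1:2 pp2:2 pp3:1
Op 3: write(P0, v1, 103). refcount(pp1)=2>1 -> COPY to pp4. 5 ppages; refcounts: pp0:1 pp1:1 pp2:2 pp3:1 pp4:1
Op 4: write(P1, v2, 186). refcount(pp2)=2>1 -> COPY to pp5. 6 ppages; refcounts: pp0:1 pp1:1 pp2:1 pp3:1 pp4:1 pp5:1
Op 5: fork(P0) -> P2. 6 ppages; refcounts: pp0:2 pp1:1 pp2:2 pp3:1 pp4:2 pp5:1
P0: v0 -> pp0 = 20
P1: v0 -> pp3 = 118
P2: v0 -> pp0 = 20

Answer: 20 118 20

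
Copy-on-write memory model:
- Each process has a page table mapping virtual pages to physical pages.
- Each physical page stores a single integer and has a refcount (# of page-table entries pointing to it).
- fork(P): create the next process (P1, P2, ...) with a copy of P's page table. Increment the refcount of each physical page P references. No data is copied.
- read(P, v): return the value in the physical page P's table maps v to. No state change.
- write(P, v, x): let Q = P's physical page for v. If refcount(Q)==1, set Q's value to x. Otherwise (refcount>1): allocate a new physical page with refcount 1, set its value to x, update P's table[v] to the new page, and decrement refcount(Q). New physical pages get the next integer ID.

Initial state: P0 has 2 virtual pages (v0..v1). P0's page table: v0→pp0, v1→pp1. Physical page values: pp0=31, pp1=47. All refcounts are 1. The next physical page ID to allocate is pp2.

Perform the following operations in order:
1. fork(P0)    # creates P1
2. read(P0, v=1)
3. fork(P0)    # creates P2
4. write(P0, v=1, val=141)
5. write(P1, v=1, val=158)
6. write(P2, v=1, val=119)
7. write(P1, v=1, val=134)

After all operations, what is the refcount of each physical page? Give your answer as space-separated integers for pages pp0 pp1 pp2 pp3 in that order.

Answer: 3 1 1 1

Derivation:
Op 1: fork(P0) -> P1. 2 ppages; refcounts: pp0:2 pp1:2
Op 2: read(P0, v1) -> 47. No state change.
Op 3: fork(P0) -> P2. 2 ppages; refcounts: pp0:3 pp1:3
Op 4: write(P0, v1, 141). refcount(pp1)=3>1 -> COPY to pp2. 3 ppages; refcounts: pp0:3 pp1:2 pp2:1
Op 5: write(P1, v1, 158). refcount(pp1)=2>1 -> COPY to pp3. 4 ppages; refcounts: pp0:3 pp1:1 pp2:1 pp3:1
Op 6: write(P2, v1, 119). refcount(pp1)=1 -> write in place. 4 ppages; refcounts: pp0:3 pp1:1 pp2:1 pp3:1
Op 7: write(P1, v1, 134). refcount(pp3)=1 -> write in place. 4 ppages; refcounts: pp0:3 pp1:1 pp2:1 pp3:1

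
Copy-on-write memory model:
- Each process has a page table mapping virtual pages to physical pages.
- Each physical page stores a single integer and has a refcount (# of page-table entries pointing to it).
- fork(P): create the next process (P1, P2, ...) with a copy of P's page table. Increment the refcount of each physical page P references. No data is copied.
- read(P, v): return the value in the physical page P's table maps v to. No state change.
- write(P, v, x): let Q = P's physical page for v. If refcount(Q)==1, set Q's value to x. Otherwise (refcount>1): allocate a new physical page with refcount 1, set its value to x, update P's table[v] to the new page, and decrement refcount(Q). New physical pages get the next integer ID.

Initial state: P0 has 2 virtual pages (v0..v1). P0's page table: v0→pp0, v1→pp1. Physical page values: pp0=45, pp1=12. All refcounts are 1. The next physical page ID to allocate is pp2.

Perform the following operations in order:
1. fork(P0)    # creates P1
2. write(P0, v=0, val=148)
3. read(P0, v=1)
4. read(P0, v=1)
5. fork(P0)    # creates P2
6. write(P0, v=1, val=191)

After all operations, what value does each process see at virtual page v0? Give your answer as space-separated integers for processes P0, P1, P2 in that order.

Answer: 148 45 148

Derivation:
Op 1: fork(P0) -> P1. 2 ppages; refcounts: pp0:2 pp1:2
Op 2: write(P0, v0, 148). refcount(pp0)=2>1 -> COPY to pp2. 3 ppages; refcounts: pp0:1 pp1:2 pp2:1
Op 3: read(P0, v1) -> 12. No state change.
Op 4: read(P0, v1) -> 12. No state change.
Op 5: fork(P0) -> P2. 3 ppages; refcounts: pp0:1 pp1:3 pp2:2
Op 6: write(P0, v1, 191). refcount(pp1)=3>1 -> COPY to pp3. 4 ppages; refcounts: pp0:1 pp1:2 pp2:2 pp3:1
P0: v0 -> pp2 = 148
P1: v0 -> pp0 = 45
P2: v0 -> pp2 = 148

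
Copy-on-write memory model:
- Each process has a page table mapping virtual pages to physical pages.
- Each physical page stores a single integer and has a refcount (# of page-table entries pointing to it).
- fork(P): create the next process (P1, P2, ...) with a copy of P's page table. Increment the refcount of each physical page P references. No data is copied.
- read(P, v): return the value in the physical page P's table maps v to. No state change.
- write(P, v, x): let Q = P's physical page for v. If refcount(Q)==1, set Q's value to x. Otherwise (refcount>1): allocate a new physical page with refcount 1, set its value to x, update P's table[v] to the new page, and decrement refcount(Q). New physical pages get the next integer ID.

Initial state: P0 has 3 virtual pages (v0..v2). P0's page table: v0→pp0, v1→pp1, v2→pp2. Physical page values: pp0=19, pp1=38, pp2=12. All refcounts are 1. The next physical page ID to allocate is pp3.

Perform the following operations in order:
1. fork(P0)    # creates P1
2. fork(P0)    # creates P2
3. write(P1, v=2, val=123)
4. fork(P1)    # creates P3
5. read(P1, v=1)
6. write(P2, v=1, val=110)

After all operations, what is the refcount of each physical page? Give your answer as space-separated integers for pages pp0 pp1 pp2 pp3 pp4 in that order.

Answer: 4 3 2 2 1

Derivation:
Op 1: fork(P0) -> P1. 3 ppages; refcounts: pp0:2 pp1:2 pp2:2
Op 2: fork(P0) -> P2. 3 ppages; refcounts: pp0:3 pp1:3 pp2:3
Op 3: write(P1, v2, 123). refcount(pp2)=3>1 -> COPY to pp3. 4 ppages; refcounts: pp0:3 pp1:3 pp2:2 pp3:1
Op 4: fork(P1) -> P3. 4 ppages; refcounts: pp0:4 pp1:4 pp2:2 pp3:2
Op 5: read(P1, v1) -> 38. No state change.
Op 6: write(P2, v1, 110). refcount(pp1)=4>1 -> COPY to pp4. 5 ppages; refcounts: pp0:4 pp1:3 pp2:2 pp3:2 pp4:1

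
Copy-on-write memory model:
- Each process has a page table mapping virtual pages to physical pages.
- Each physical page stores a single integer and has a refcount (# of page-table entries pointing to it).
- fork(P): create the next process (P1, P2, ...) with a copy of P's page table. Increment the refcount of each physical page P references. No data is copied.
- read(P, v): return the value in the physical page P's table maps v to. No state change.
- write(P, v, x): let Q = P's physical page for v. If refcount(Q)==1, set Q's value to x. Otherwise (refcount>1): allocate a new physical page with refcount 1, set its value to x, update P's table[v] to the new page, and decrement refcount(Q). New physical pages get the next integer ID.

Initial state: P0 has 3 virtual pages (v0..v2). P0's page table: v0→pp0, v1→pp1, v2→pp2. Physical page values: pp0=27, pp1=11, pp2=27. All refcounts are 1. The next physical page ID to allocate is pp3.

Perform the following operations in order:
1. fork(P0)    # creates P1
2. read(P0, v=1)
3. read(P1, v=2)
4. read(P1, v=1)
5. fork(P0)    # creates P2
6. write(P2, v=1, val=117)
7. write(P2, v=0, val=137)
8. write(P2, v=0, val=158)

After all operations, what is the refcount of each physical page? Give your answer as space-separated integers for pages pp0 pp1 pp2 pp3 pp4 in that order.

Answer: 2 2 3 1 1

Derivation:
Op 1: fork(P0) -> P1. 3 ppages; refcounts: pp0:2 pp1:2 pp2:2
Op 2: read(P0, v1) -> 11. No state change.
Op 3: read(P1, v2) -> 27. No state change.
Op 4: read(P1, v1) -> 11. No state change.
Op 5: fork(P0) -> P2. 3 ppages; refcounts: pp0:3 pp1:3 pp2:3
Op 6: write(P2, v1, 117). refcount(pp1)=3>1 -> COPY to pp3. 4 ppages; refcounts: pp0:3 pp1:2 pp2:3 pp3:1
Op 7: write(P2, v0, 137). refcount(pp0)=3>1 -> COPY to pp4. 5 ppages; refcounts: pp0:2 pp1:2 pp2:3 pp3:1 pp4:1
Op 8: write(P2, v0, 158). refcount(pp4)=1 -> write in place. 5 ppages; refcounts: pp0:2 pp1:2 pp2:3 pp3:1 pp4:1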